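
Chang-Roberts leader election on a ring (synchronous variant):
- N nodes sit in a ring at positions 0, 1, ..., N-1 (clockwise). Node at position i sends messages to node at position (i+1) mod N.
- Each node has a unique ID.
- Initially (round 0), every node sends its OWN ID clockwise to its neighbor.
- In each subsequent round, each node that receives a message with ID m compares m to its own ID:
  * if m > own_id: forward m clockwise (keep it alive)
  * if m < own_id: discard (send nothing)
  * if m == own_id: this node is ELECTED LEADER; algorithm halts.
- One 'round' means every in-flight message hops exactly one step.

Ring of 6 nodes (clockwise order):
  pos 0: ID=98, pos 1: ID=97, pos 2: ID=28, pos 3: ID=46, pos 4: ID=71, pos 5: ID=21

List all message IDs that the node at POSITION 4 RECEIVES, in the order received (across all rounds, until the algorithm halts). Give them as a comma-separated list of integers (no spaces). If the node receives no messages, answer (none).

Answer: 46,97,98

Derivation:
Round 1: pos1(id97) recv 98: fwd; pos2(id28) recv 97: fwd; pos3(id46) recv 28: drop; pos4(id71) recv 46: drop; pos5(id21) recv 71: fwd; pos0(id98) recv 21: drop
Round 2: pos2(id28) recv 98: fwd; pos3(id46) recv 97: fwd; pos0(id98) recv 71: drop
Round 3: pos3(id46) recv 98: fwd; pos4(id71) recv 97: fwd
Round 4: pos4(id71) recv 98: fwd; pos5(id21) recv 97: fwd
Round 5: pos5(id21) recv 98: fwd; pos0(id98) recv 97: drop
Round 6: pos0(id98) recv 98: ELECTED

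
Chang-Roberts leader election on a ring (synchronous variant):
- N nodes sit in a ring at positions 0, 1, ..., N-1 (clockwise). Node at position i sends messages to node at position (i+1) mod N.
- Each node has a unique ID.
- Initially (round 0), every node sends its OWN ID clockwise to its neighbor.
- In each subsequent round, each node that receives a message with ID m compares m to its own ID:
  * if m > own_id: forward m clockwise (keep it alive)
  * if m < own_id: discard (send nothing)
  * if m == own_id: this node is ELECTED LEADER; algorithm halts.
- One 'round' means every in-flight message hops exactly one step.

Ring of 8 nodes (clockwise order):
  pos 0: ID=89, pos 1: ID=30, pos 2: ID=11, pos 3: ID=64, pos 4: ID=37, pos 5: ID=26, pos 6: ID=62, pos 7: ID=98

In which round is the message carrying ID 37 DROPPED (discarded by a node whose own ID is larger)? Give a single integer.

Answer: 2

Derivation:
Round 1: pos1(id30) recv 89: fwd; pos2(id11) recv 30: fwd; pos3(id64) recv 11: drop; pos4(id37) recv 64: fwd; pos5(id26) recv 37: fwd; pos6(id62) recv 26: drop; pos7(id98) recv 62: drop; pos0(id89) recv 98: fwd
Round 2: pos2(id11) recv 89: fwd; pos3(id64) recv 30: drop; pos5(id26) recv 64: fwd; pos6(id62) recv 37: drop; pos1(id30) recv 98: fwd
Round 3: pos3(id64) recv 89: fwd; pos6(id62) recv 64: fwd; pos2(id11) recv 98: fwd
Round 4: pos4(id37) recv 89: fwd; pos7(id98) recv 64: drop; pos3(id64) recv 98: fwd
Round 5: pos5(id26) recv 89: fwd; pos4(id37) recv 98: fwd
Round 6: pos6(id62) recv 89: fwd; pos5(id26) recv 98: fwd
Round 7: pos7(id98) recv 89: drop; pos6(id62) recv 98: fwd
Round 8: pos7(id98) recv 98: ELECTED
Message ID 37 originates at pos 4; dropped at pos 6 in round 2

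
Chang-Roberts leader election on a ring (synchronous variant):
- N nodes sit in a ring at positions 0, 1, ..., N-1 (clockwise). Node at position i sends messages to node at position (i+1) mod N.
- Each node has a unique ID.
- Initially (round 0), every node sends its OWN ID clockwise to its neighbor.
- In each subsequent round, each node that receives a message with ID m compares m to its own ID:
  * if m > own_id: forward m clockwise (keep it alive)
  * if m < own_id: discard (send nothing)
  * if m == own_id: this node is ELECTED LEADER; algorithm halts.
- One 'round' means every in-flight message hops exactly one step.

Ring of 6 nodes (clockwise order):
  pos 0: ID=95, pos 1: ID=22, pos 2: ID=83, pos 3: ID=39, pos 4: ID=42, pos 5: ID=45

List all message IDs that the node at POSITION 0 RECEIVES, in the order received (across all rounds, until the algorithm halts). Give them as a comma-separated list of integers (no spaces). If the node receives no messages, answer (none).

Round 1: pos1(id22) recv 95: fwd; pos2(id83) recv 22: drop; pos3(id39) recv 83: fwd; pos4(id42) recv 39: drop; pos5(id45) recv 42: drop; pos0(id95) recv 45: drop
Round 2: pos2(id83) recv 95: fwd; pos4(id42) recv 83: fwd
Round 3: pos3(id39) recv 95: fwd; pos5(id45) recv 83: fwd
Round 4: pos4(id42) recv 95: fwd; pos0(id95) recv 83: drop
Round 5: pos5(id45) recv 95: fwd
Round 6: pos0(id95) recv 95: ELECTED

Answer: 45,83,95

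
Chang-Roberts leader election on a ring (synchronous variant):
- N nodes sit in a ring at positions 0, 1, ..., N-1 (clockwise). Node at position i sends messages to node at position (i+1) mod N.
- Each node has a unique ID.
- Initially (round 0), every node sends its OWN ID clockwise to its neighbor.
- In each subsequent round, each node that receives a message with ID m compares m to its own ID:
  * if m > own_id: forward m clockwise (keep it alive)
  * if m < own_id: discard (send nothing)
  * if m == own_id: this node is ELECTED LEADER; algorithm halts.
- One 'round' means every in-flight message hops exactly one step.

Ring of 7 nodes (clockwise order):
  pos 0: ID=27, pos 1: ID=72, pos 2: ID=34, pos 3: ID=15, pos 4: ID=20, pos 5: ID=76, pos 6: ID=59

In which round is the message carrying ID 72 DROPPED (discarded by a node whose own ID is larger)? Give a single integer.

Answer: 4

Derivation:
Round 1: pos1(id72) recv 27: drop; pos2(id34) recv 72: fwd; pos3(id15) recv 34: fwd; pos4(id20) recv 15: drop; pos5(id76) recv 20: drop; pos6(id59) recv 76: fwd; pos0(id27) recv 59: fwd
Round 2: pos3(id15) recv 72: fwd; pos4(id20) recv 34: fwd; pos0(id27) recv 76: fwd; pos1(id72) recv 59: drop
Round 3: pos4(id20) recv 72: fwd; pos5(id76) recv 34: drop; pos1(id72) recv 76: fwd
Round 4: pos5(id76) recv 72: drop; pos2(id34) recv 76: fwd
Round 5: pos3(id15) recv 76: fwd
Round 6: pos4(id20) recv 76: fwd
Round 7: pos5(id76) recv 76: ELECTED
Message ID 72 originates at pos 1; dropped at pos 5 in round 4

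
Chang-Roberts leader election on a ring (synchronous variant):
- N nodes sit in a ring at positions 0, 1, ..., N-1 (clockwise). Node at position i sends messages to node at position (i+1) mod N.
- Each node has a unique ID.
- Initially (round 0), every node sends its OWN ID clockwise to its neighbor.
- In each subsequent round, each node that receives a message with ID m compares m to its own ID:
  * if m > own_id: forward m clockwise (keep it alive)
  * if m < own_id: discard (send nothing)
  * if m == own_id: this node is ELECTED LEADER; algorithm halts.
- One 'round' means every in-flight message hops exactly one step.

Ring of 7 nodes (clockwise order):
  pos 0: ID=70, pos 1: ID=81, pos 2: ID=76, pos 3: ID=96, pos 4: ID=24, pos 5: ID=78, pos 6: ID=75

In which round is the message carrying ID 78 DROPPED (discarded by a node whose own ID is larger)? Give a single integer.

Round 1: pos1(id81) recv 70: drop; pos2(id76) recv 81: fwd; pos3(id96) recv 76: drop; pos4(id24) recv 96: fwd; pos5(id78) recv 24: drop; pos6(id75) recv 78: fwd; pos0(id70) recv 75: fwd
Round 2: pos3(id96) recv 81: drop; pos5(id78) recv 96: fwd; pos0(id70) recv 78: fwd; pos1(id81) recv 75: drop
Round 3: pos6(id75) recv 96: fwd; pos1(id81) recv 78: drop
Round 4: pos0(id70) recv 96: fwd
Round 5: pos1(id81) recv 96: fwd
Round 6: pos2(id76) recv 96: fwd
Round 7: pos3(id96) recv 96: ELECTED
Message ID 78 originates at pos 5; dropped at pos 1 in round 3

Answer: 3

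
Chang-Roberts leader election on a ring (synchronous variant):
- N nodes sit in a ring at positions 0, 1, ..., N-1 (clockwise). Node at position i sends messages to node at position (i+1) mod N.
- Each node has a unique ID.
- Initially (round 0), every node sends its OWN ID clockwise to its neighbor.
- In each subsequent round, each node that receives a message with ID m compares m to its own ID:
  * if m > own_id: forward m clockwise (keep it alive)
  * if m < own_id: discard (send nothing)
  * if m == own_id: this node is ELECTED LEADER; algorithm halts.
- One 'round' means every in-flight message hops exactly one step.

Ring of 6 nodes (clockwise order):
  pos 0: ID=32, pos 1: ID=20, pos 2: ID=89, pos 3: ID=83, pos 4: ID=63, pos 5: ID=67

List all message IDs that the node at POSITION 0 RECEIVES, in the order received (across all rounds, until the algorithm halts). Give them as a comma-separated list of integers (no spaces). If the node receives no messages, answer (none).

Round 1: pos1(id20) recv 32: fwd; pos2(id89) recv 20: drop; pos3(id83) recv 89: fwd; pos4(id63) recv 83: fwd; pos5(id67) recv 63: drop; pos0(id32) recv 67: fwd
Round 2: pos2(id89) recv 32: drop; pos4(id63) recv 89: fwd; pos5(id67) recv 83: fwd; pos1(id20) recv 67: fwd
Round 3: pos5(id67) recv 89: fwd; pos0(id32) recv 83: fwd; pos2(id89) recv 67: drop
Round 4: pos0(id32) recv 89: fwd; pos1(id20) recv 83: fwd
Round 5: pos1(id20) recv 89: fwd; pos2(id89) recv 83: drop
Round 6: pos2(id89) recv 89: ELECTED

Answer: 67,83,89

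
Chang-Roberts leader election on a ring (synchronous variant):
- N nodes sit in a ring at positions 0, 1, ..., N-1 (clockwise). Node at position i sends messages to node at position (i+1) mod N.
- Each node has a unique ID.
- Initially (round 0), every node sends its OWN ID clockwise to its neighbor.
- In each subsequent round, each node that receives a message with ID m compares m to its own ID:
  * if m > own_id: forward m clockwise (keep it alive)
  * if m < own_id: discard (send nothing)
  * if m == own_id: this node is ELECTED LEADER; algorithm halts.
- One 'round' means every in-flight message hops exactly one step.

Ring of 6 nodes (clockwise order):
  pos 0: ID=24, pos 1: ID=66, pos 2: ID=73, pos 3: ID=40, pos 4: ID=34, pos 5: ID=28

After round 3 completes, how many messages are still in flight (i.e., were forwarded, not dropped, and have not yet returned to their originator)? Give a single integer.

Round 1: pos1(id66) recv 24: drop; pos2(id73) recv 66: drop; pos3(id40) recv 73: fwd; pos4(id34) recv 40: fwd; pos5(id28) recv 34: fwd; pos0(id24) recv 28: fwd
Round 2: pos4(id34) recv 73: fwd; pos5(id28) recv 40: fwd; pos0(id24) recv 34: fwd; pos1(id66) recv 28: drop
Round 3: pos5(id28) recv 73: fwd; pos0(id24) recv 40: fwd; pos1(id66) recv 34: drop
After round 3: 2 messages still in flight

Answer: 2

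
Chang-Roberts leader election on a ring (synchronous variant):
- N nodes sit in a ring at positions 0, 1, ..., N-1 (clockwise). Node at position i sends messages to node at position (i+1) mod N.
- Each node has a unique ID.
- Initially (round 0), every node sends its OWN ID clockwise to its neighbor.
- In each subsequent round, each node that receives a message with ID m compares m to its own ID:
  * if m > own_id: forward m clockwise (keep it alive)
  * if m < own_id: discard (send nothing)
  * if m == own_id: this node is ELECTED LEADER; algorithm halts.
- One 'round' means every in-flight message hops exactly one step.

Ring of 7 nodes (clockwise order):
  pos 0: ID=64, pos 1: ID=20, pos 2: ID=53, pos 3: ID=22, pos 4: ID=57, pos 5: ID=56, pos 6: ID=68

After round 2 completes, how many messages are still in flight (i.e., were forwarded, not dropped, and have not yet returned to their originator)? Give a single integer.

Answer: 2

Derivation:
Round 1: pos1(id20) recv 64: fwd; pos2(id53) recv 20: drop; pos3(id22) recv 53: fwd; pos4(id57) recv 22: drop; pos5(id56) recv 57: fwd; pos6(id68) recv 56: drop; pos0(id64) recv 68: fwd
Round 2: pos2(id53) recv 64: fwd; pos4(id57) recv 53: drop; pos6(id68) recv 57: drop; pos1(id20) recv 68: fwd
After round 2: 2 messages still in flight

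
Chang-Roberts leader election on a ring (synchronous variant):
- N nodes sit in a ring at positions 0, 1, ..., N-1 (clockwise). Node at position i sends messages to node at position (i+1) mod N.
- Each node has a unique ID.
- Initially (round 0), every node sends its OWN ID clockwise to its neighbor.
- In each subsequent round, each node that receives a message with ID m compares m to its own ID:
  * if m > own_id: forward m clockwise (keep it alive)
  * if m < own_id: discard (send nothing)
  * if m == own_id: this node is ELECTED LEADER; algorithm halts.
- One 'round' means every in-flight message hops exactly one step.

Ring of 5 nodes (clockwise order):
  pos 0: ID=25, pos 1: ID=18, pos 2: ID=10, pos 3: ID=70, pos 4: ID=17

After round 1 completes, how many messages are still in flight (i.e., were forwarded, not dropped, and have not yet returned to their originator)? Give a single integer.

Round 1: pos1(id18) recv 25: fwd; pos2(id10) recv 18: fwd; pos3(id70) recv 10: drop; pos4(id17) recv 70: fwd; pos0(id25) recv 17: drop
After round 1: 3 messages still in flight

Answer: 3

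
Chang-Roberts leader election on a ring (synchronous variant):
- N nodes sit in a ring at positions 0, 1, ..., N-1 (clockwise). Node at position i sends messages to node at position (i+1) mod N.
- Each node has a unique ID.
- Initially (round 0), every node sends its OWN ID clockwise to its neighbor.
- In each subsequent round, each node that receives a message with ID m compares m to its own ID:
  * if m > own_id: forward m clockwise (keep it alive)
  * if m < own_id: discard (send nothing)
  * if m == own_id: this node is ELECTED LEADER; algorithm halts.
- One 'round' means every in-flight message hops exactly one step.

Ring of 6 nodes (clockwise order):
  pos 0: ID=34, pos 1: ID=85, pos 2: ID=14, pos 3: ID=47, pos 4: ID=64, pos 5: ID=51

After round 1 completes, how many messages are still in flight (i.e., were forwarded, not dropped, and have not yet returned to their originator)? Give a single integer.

Answer: 3

Derivation:
Round 1: pos1(id85) recv 34: drop; pos2(id14) recv 85: fwd; pos3(id47) recv 14: drop; pos4(id64) recv 47: drop; pos5(id51) recv 64: fwd; pos0(id34) recv 51: fwd
After round 1: 3 messages still in flight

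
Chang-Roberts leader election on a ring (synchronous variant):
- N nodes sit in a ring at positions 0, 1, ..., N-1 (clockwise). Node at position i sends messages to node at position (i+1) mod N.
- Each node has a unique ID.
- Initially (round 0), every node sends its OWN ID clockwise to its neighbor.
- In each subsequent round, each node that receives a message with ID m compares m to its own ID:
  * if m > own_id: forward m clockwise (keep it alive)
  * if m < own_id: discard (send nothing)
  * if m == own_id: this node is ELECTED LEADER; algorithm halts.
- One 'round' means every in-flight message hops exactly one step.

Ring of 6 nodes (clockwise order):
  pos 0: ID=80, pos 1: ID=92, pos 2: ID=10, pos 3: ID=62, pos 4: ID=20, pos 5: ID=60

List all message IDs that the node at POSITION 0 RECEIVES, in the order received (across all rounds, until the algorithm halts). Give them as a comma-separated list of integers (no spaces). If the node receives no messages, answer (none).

Answer: 60,62,92

Derivation:
Round 1: pos1(id92) recv 80: drop; pos2(id10) recv 92: fwd; pos3(id62) recv 10: drop; pos4(id20) recv 62: fwd; pos5(id60) recv 20: drop; pos0(id80) recv 60: drop
Round 2: pos3(id62) recv 92: fwd; pos5(id60) recv 62: fwd
Round 3: pos4(id20) recv 92: fwd; pos0(id80) recv 62: drop
Round 4: pos5(id60) recv 92: fwd
Round 5: pos0(id80) recv 92: fwd
Round 6: pos1(id92) recv 92: ELECTED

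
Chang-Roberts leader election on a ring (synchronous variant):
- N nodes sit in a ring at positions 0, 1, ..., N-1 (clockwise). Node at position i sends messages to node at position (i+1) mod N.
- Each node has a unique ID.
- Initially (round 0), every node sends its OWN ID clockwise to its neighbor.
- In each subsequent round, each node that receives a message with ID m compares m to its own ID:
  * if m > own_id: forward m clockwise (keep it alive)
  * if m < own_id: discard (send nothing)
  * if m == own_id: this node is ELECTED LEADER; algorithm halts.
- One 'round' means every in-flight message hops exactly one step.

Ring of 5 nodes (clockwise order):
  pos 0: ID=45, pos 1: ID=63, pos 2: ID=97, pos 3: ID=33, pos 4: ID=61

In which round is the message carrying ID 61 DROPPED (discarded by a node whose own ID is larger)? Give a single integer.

Round 1: pos1(id63) recv 45: drop; pos2(id97) recv 63: drop; pos3(id33) recv 97: fwd; pos4(id61) recv 33: drop; pos0(id45) recv 61: fwd
Round 2: pos4(id61) recv 97: fwd; pos1(id63) recv 61: drop
Round 3: pos0(id45) recv 97: fwd
Round 4: pos1(id63) recv 97: fwd
Round 5: pos2(id97) recv 97: ELECTED
Message ID 61 originates at pos 4; dropped at pos 1 in round 2

Answer: 2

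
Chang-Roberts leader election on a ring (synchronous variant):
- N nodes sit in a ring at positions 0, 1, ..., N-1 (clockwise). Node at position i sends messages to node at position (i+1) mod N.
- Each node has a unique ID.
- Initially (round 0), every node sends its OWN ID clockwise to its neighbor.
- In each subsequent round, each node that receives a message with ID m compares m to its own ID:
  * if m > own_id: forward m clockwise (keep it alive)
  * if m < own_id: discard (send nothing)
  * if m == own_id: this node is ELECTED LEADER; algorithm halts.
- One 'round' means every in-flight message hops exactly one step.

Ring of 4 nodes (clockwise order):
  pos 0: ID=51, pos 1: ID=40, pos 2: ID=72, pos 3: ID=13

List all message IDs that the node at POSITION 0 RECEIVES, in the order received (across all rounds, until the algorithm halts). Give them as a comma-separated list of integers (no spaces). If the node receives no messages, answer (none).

Answer: 13,72

Derivation:
Round 1: pos1(id40) recv 51: fwd; pos2(id72) recv 40: drop; pos3(id13) recv 72: fwd; pos0(id51) recv 13: drop
Round 2: pos2(id72) recv 51: drop; pos0(id51) recv 72: fwd
Round 3: pos1(id40) recv 72: fwd
Round 4: pos2(id72) recv 72: ELECTED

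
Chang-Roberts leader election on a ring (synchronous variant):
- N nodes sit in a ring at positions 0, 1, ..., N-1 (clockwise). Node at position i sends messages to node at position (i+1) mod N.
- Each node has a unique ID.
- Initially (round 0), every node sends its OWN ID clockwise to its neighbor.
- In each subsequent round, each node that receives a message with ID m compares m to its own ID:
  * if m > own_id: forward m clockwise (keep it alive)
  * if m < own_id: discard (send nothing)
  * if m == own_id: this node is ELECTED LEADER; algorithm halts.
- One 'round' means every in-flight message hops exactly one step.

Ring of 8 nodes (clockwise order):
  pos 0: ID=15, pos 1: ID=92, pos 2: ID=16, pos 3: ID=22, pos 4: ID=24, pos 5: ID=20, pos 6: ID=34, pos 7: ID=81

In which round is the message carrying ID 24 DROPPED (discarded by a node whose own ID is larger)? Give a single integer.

Answer: 2

Derivation:
Round 1: pos1(id92) recv 15: drop; pos2(id16) recv 92: fwd; pos3(id22) recv 16: drop; pos4(id24) recv 22: drop; pos5(id20) recv 24: fwd; pos6(id34) recv 20: drop; pos7(id81) recv 34: drop; pos0(id15) recv 81: fwd
Round 2: pos3(id22) recv 92: fwd; pos6(id34) recv 24: drop; pos1(id92) recv 81: drop
Round 3: pos4(id24) recv 92: fwd
Round 4: pos5(id20) recv 92: fwd
Round 5: pos6(id34) recv 92: fwd
Round 6: pos7(id81) recv 92: fwd
Round 7: pos0(id15) recv 92: fwd
Round 8: pos1(id92) recv 92: ELECTED
Message ID 24 originates at pos 4; dropped at pos 6 in round 2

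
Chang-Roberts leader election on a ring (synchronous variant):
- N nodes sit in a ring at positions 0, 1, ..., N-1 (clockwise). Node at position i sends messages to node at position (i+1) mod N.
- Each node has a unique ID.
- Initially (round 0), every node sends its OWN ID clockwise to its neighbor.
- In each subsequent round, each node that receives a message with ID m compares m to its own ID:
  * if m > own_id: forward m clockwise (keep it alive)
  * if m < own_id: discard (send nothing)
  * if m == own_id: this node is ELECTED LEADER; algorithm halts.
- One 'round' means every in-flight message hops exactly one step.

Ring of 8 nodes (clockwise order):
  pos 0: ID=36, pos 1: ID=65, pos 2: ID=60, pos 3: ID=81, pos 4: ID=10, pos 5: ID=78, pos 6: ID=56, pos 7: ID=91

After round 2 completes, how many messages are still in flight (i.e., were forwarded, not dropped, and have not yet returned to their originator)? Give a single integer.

Answer: 2

Derivation:
Round 1: pos1(id65) recv 36: drop; pos2(id60) recv 65: fwd; pos3(id81) recv 60: drop; pos4(id10) recv 81: fwd; pos5(id78) recv 10: drop; pos6(id56) recv 78: fwd; pos7(id91) recv 56: drop; pos0(id36) recv 91: fwd
Round 2: pos3(id81) recv 65: drop; pos5(id78) recv 81: fwd; pos7(id91) recv 78: drop; pos1(id65) recv 91: fwd
After round 2: 2 messages still in flight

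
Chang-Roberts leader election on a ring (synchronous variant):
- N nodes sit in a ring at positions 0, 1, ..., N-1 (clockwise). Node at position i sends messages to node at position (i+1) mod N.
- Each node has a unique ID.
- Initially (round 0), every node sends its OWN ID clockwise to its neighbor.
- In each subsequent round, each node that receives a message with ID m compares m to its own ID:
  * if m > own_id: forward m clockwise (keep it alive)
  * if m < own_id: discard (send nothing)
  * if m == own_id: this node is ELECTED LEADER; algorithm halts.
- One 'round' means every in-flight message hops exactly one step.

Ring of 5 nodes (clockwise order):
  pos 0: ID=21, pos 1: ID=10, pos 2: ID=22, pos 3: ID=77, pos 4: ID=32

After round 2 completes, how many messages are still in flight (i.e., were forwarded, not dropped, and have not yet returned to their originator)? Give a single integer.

Answer: 2

Derivation:
Round 1: pos1(id10) recv 21: fwd; pos2(id22) recv 10: drop; pos3(id77) recv 22: drop; pos4(id32) recv 77: fwd; pos0(id21) recv 32: fwd
Round 2: pos2(id22) recv 21: drop; pos0(id21) recv 77: fwd; pos1(id10) recv 32: fwd
After round 2: 2 messages still in flight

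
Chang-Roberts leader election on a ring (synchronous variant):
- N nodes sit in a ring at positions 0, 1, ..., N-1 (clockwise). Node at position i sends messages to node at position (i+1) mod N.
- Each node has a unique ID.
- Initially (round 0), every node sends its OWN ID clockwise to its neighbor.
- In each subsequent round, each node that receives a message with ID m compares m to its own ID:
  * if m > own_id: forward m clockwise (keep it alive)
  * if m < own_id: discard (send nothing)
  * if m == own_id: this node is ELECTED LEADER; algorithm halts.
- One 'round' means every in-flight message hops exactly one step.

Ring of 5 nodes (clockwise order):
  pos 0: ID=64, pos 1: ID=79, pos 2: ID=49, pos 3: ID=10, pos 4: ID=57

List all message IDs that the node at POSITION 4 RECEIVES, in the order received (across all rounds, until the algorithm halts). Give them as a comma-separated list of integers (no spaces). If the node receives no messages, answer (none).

Answer: 10,49,79

Derivation:
Round 1: pos1(id79) recv 64: drop; pos2(id49) recv 79: fwd; pos3(id10) recv 49: fwd; pos4(id57) recv 10: drop; pos0(id64) recv 57: drop
Round 2: pos3(id10) recv 79: fwd; pos4(id57) recv 49: drop
Round 3: pos4(id57) recv 79: fwd
Round 4: pos0(id64) recv 79: fwd
Round 5: pos1(id79) recv 79: ELECTED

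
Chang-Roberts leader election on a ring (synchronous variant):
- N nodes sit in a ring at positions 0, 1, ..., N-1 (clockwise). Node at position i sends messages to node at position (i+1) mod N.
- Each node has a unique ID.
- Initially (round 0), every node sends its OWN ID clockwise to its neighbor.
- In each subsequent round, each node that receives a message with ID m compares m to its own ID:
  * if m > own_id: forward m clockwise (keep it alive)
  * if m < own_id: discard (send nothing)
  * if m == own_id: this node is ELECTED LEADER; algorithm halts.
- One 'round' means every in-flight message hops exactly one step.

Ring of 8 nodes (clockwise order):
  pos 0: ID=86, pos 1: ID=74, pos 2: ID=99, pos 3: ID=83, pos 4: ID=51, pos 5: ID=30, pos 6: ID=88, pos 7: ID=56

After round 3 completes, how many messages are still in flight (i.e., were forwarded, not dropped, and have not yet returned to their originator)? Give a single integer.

Answer: 2

Derivation:
Round 1: pos1(id74) recv 86: fwd; pos2(id99) recv 74: drop; pos3(id83) recv 99: fwd; pos4(id51) recv 83: fwd; pos5(id30) recv 51: fwd; pos6(id88) recv 30: drop; pos7(id56) recv 88: fwd; pos0(id86) recv 56: drop
Round 2: pos2(id99) recv 86: drop; pos4(id51) recv 99: fwd; pos5(id30) recv 83: fwd; pos6(id88) recv 51: drop; pos0(id86) recv 88: fwd
Round 3: pos5(id30) recv 99: fwd; pos6(id88) recv 83: drop; pos1(id74) recv 88: fwd
After round 3: 2 messages still in flight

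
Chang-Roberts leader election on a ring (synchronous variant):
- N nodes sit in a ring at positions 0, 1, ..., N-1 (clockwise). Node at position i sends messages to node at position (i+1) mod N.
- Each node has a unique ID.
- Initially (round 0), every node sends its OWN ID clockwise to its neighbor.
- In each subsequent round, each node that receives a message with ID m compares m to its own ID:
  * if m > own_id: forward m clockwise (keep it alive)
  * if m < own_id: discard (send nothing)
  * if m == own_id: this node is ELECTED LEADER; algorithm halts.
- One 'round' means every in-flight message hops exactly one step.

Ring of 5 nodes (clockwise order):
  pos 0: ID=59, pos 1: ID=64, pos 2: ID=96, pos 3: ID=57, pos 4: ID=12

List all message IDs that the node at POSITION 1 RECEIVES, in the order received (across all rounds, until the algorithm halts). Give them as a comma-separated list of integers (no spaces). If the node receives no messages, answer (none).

Answer: 59,96

Derivation:
Round 1: pos1(id64) recv 59: drop; pos2(id96) recv 64: drop; pos3(id57) recv 96: fwd; pos4(id12) recv 57: fwd; pos0(id59) recv 12: drop
Round 2: pos4(id12) recv 96: fwd; pos0(id59) recv 57: drop
Round 3: pos0(id59) recv 96: fwd
Round 4: pos1(id64) recv 96: fwd
Round 5: pos2(id96) recv 96: ELECTED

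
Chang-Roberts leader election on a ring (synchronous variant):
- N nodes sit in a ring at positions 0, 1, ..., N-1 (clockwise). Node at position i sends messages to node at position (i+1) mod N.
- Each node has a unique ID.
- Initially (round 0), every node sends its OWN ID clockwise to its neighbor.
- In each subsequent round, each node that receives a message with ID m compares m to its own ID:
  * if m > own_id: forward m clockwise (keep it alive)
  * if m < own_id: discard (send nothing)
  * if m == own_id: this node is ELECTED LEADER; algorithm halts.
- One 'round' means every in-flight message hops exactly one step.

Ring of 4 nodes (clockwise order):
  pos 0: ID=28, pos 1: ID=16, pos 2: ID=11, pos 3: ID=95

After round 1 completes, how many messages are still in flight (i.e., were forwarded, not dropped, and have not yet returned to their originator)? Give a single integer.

Round 1: pos1(id16) recv 28: fwd; pos2(id11) recv 16: fwd; pos3(id95) recv 11: drop; pos0(id28) recv 95: fwd
After round 1: 3 messages still in flight

Answer: 3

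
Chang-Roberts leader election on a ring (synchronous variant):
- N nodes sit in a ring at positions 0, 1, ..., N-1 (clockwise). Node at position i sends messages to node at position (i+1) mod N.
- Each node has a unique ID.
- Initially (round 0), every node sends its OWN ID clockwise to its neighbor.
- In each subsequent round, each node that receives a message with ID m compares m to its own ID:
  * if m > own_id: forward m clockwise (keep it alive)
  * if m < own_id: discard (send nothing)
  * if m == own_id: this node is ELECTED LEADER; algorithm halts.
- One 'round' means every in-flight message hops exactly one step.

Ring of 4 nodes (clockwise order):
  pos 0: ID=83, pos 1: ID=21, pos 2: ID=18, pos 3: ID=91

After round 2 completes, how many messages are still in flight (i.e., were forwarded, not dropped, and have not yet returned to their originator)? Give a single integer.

Round 1: pos1(id21) recv 83: fwd; pos2(id18) recv 21: fwd; pos3(id91) recv 18: drop; pos0(id83) recv 91: fwd
Round 2: pos2(id18) recv 83: fwd; pos3(id91) recv 21: drop; pos1(id21) recv 91: fwd
After round 2: 2 messages still in flight

Answer: 2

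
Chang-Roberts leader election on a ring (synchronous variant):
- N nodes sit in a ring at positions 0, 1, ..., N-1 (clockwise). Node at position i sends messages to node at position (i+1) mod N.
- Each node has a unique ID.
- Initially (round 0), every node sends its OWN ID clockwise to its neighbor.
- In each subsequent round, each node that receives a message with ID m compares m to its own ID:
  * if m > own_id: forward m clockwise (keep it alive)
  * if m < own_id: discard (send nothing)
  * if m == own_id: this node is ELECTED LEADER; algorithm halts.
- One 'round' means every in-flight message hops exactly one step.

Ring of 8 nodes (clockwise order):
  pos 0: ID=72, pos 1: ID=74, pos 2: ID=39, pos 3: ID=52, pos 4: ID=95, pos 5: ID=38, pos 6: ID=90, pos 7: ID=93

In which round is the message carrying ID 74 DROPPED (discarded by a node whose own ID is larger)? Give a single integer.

Answer: 3

Derivation:
Round 1: pos1(id74) recv 72: drop; pos2(id39) recv 74: fwd; pos3(id52) recv 39: drop; pos4(id95) recv 52: drop; pos5(id38) recv 95: fwd; pos6(id90) recv 38: drop; pos7(id93) recv 90: drop; pos0(id72) recv 93: fwd
Round 2: pos3(id52) recv 74: fwd; pos6(id90) recv 95: fwd; pos1(id74) recv 93: fwd
Round 3: pos4(id95) recv 74: drop; pos7(id93) recv 95: fwd; pos2(id39) recv 93: fwd
Round 4: pos0(id72) recv 95: fwd; pos3(id52) recv 93: fwd
Round 5: pos1(id74) recv 95: fwd; pos4(id95) recv 93: drop
Round 6: pos2(id39) recv 95: fwd
Round 7: pos3(id52) recv 95: fwd
Round 8: pos4(id95) recv 95: ELECTED
Message ID 74 originates at pos 1; dropped at pos 4 in round 3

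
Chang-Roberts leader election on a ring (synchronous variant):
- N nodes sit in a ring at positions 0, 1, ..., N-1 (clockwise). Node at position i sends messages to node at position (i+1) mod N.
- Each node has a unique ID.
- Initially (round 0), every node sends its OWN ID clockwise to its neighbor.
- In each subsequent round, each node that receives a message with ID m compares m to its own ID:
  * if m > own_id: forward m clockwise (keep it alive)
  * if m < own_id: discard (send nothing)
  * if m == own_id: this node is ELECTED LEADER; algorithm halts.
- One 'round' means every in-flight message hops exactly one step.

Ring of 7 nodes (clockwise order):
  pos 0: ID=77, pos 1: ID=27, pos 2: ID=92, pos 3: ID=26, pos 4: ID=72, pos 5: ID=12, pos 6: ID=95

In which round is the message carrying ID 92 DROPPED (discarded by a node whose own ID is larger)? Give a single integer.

Answer: 4

Derivation:
Round 1: pos1(id27) recv 77: fwd; pos2(id92) recv 27: drop; pos3(id26) recv 92: fwd; pos4(id72) recv 26: drop; pos5(id12) recv 72: fwd; pos6(id95) recv 12: drop; pos0(id77) recv 95: fwd
Round 2: pos2(id92) recv 77: drop; pos4(id72) recv 92: fwd; pos6(id95) recv 72: drop; pos1(id27) recv 95: fwd
Round 3: pos5(id12) recv 92: fwd; pos2(id92) recv 95: fwd
Round 4: pos6(id95) recv 92: drop; pos3(id26) recv 95: fwd
Round 5: pos4(id72) recv 95: fwd
Round 6: pos5(id12) recv 95: fwd
Round 7: pos6(id95) recv 95: ELECTED
Message ID 92 originates at pos 2; dropped at pos 6 in round 4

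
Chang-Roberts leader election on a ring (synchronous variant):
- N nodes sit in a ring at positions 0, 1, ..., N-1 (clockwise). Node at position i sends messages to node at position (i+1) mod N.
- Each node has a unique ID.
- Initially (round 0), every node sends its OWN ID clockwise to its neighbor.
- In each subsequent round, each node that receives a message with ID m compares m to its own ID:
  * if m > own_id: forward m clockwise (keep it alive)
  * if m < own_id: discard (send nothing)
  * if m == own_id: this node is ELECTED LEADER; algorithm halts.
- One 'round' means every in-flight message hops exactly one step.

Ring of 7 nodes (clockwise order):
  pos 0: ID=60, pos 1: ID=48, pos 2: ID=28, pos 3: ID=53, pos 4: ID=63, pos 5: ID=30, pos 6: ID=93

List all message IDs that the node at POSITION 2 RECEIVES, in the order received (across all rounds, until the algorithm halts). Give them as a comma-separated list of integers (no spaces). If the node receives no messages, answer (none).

Answer: 48,60,93

Derivation:
Round 1: pos1(id48) recv 60: fwd; pos2(id28) recv 48: fwd; pos3(id53) recv 28: drop; pos4(id63) recv 53: drop; pos5(id30) recv 63: fwd; pos6(id93) recv 30: drop; pos0(id60) recv 93: fwd
Round 2: pos2(id28) recv 60: fwd; pos3(id53) recv 48: drop; pos6(id93) recv 63: drop; pos1(id48) recv 93: fwd
Round 3: pos3(id53) recv 60: fwd; pos2(id28) recv 93: fwd
Round 4: pos4(id63) recv 60: drop; pos3(id53) recv 93: fwd
Round 5: pos4(id63) recv 93: fwd
Round 6: pos5(id30) recv 93: fwd
Round 7: pos6(id93) recv 93: ELECTED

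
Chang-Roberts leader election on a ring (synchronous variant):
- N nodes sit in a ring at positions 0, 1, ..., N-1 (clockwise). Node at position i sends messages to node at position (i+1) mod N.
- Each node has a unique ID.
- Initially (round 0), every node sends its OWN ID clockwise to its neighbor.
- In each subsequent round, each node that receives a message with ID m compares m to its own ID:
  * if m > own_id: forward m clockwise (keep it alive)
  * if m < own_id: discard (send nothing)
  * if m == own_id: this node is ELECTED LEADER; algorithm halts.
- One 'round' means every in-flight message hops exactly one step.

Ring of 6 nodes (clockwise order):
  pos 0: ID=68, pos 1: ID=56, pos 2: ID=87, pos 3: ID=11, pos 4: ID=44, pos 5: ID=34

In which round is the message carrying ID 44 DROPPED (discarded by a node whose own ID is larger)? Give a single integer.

Round 1: pos1(id56) recv 68: fwd; pos2(id87) recv 56: drop; pos3(id11) recv 87: fwd; pos4(id44) recv 11: drop; pos5(id34) recv 44: fwd; pos0(id68) recv 34: drop
Round 2: pos2(id87) recv 68: drop; pos4(id44) recv 87: fwd; pos0(id68) recv 44: drop
Round 3: pos5(id34) recv 87: fwd
Round 4: pos0(id68) recv 87: fwd
Round 5: pos1(id56) recv 87: fwd
Round 6: pos2(id87) recv 87: ELECTED
Message ID 44 originates at pos 4; dropped at pos 0 in round 2

Answer: 2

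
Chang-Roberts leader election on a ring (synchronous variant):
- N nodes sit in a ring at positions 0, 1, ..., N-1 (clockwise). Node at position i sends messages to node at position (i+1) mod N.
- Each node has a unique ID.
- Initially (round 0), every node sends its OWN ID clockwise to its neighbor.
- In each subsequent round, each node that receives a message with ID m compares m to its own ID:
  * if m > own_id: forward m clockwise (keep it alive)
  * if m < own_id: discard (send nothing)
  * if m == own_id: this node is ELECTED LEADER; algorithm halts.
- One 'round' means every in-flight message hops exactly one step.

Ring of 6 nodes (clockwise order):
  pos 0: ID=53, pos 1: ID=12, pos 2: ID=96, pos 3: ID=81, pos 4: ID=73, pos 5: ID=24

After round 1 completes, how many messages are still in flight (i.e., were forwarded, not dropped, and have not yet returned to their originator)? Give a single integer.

Answer: 4

Derivation:
Round 1: pos1(id12) recv 53: fwd; pos2(id96) recv 12: drop; pos3(id81) recv 96: fwd; pos4(id73) recv 81: fwd; pos5(id24) recv 73: fwd; pos0(id53) recv 24: drop
After round 1: 4 messages still in flight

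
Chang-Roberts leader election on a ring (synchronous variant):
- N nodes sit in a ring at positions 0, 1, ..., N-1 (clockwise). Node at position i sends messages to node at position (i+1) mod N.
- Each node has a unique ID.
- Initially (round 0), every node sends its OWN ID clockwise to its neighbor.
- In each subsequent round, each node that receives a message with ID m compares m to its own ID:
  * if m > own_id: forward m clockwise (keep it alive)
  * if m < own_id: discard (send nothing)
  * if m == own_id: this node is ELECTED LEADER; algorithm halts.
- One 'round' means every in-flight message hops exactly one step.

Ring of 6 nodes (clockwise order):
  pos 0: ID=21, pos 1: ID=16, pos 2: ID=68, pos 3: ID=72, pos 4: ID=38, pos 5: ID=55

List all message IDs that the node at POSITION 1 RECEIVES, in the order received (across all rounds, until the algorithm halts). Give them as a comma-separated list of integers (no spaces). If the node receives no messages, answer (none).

Round 1: pos1(id16) recv 21: fwd; pos2(id68) recv 16: drop; pos3(id72) recv 68: drop; pos4(id38) recv 72: fwd; pos5(id55) recv 38: drop; pos0(id21) recv 55: fwd
Round 2: pos2(id68) recv 21: drop; pos5(id55) recv 72: fwd; pos1(id16) recv 55: fwd
Round 3: pos0(id21) recv 72: fwd; pos2(id68) recv 55: drop
Round 4: pos1(id16) recv 72: fwd
Round 5: pos2(id68) recv 72: fwd
Round 6: pos3(id72) recv 72: ELECTED

Answer: 21,55,72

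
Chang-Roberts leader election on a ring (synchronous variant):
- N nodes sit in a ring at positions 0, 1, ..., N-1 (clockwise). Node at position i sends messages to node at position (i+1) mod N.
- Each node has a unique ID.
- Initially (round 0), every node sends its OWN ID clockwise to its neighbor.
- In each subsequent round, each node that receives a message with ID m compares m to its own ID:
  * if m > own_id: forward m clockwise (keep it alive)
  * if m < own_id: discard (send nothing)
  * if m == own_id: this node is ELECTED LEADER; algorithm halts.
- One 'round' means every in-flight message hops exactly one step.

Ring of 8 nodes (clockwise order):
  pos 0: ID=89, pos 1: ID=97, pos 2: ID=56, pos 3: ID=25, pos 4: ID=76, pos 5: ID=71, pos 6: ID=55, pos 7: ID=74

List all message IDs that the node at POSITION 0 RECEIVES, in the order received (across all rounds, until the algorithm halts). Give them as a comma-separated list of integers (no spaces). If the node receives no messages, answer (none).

Round 1: pos1(id97) recv 89: drop; pos2(id56) recv 97: fwd; pos3(id25) recv 56: fwd; pos4(id76) recv 25: drop; pos5(id71) recv 76: fwd; pos6(id55) recv 71: fwd; pos7(id74) recv 55: drop; pos0(id89) recv 74: drop
Round 2: pos3(id25) recv 97: fwd; pos4(id76) recv 56: drop; pos6(id55) recv 76: fwd; pos7(id74) recv 71: drop
Round 3: pos4(id76) recv 97: fwd; pos7(id74) recv 76: fwd
Round 4: pos5(id71) recv 97: fwd; pos0(id89) recv 76: drop
Round 5: pos6(id55) recv 97: fwd
Round 6: pos7(id74) recv 97: fwd
Round 7: pos0(id89) recv 97: fwd
Round 8: pos1(id97) recv 97: ELECTED

Answer: 74,76,97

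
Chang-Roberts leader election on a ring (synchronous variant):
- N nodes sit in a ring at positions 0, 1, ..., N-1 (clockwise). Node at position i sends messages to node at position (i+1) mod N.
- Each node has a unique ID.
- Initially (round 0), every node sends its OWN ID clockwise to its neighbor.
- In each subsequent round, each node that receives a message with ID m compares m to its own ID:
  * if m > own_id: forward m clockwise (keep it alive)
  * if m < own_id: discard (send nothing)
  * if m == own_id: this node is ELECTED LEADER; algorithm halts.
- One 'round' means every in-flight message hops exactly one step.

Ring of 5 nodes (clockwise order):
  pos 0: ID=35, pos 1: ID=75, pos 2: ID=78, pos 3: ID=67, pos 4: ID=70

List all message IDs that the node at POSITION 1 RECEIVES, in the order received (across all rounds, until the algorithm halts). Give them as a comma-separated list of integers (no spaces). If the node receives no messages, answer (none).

Answer: 35,70,78

Derivation:
Round 1: pos1(id75) recv 35: drop; pos2(id78) recv 75: drop; pos3(id67) recv 78: fwd; pos4(id70) recv 67: drop; pos0(id35) recv 70: fwd
Round 2: pos4(id70) recv 78: fwd; pos1(id75) recv 70: drop
Round 3: pos0(id35) recv 78: fwd
Round 4: pos1(id75) recv 78: fwd
Round 5: pos2(id78) recv 78: ELECTED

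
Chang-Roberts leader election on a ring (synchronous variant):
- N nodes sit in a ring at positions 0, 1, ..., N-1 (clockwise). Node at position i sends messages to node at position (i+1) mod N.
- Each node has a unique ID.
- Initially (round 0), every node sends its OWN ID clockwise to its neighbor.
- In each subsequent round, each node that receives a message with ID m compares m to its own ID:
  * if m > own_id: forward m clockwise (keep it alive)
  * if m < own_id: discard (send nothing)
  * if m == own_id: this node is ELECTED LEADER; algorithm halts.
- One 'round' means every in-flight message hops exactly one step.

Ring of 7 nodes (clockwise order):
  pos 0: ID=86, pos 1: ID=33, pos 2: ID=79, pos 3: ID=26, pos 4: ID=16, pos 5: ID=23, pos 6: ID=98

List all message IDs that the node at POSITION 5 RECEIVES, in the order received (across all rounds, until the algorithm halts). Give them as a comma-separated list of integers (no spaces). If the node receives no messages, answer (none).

Round 1: pos1(id33) recv 86: fwd; pos2(id79) recv 33: drop; pos3(id26) recv 79: fwd; pos4(id16) recv 26: fwd; pos5(id23) recv 16: drop; pos6(id98) recv 23: drop; pos0(id86) recv 98: fwd
Round 2: pos2(id79) recv 86: fwd; pos4(id16) recv 79: fwd; pos5(id23) recv 26: fwd; pos1(id33) recv 98: fwd
Round 3: pos3(id26) recv 86: fwd; pos5(id23) recv 79: fwd; pos6(id98) recv 26: drop; pos2(id79) recv 98: fwd
Round 4: pos4(id16) recv 86: fwd; pos6(id98) recv 79: drop; pos3(id26) recv 98: fwd
Round 5: pos5(id23) recv 86: fwd; pos4(id16) recv 98: fwd
Round 6: pos6(id98) recv 86: drop; pos5(id23) recv 98: fwd
Round 7: pos6(id98) recv 98: ELECTED

Answer: 16,26,79,86,98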